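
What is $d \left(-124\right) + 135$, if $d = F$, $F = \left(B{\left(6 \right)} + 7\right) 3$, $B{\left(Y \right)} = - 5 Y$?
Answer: $8691$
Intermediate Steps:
$F = -69$ ($F = \left(\left(-5\right) 6 + 7\right) 3 = \left(-30 + 7\right) 3 = \left(-23\right) 3 = -69$)
$d = -69$
$d \left(-124\right) + 135 = \left(-69\right) \left(-124\right) + 135 = 8556 + 135 = 8691$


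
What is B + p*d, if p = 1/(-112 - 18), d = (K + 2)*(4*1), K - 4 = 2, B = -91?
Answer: -5931/65 ≈ -91.246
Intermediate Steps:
K = 6 (K = 4 + 2 = 6)
d = 32 (d = (6 + 2)*(4*1) = 8*4 = 32)
p = -1/130 (p = 1/(-130) = -1/130 ≈ -0.0076923)
B + p*d = -91 - 1/130*32 = -91 - 16/65 = -5931/65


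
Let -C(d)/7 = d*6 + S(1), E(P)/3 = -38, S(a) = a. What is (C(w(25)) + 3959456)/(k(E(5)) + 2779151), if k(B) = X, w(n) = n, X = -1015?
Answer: 3958399/2778136 ≈ 1.4248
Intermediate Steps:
E(P) = -114 (E(P) = 3*(-38) = -114)
k(B) = -1015
C(d) = -7 - 42*d (C(d) = -7*(d*6 + 1) = -7*(6*d + 1) = -7*(1 + 6*d) = -7 - 42*d)
(C(w(25)) + 3959456)/(k(E(5)) + 2779151) = ((-7 - 42*25) + 3959456)/(-1015 + 2779151) = ((-7 - 1050) + 3959456)/2778136 = (-1057 + 3959456)*(1/2778136) = 3958399*(1/2778136) = 3958399/2778136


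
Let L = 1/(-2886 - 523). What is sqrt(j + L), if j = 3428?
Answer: sqrt(39837747859)/3409 ≈ 58.549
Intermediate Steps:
L = -1/3409 (L = 1/(-3409) = -1/3409 ≈ -0.00029334)
sqrt(j + L) = sqrt(3428 - 1/3409) = sqrt(11686051/3409) = sqrt(39837747859)/3409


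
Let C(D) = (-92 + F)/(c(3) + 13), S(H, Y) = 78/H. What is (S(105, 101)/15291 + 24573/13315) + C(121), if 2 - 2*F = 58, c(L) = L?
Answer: -16117385947/2850395310 ≈ -5.6544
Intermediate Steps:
F = -28 (F = 1 - ½*58 = 1 - 29 = -28)
C(D) = -15/2 (C(D) = (-92 - 28)/(3 + 13) = -120/16 = -120*1/16 = -15/2)
(S(105, 101)/15291 + 24573/13315) + C(121) = ((78/105)/15291 + 24573/13315) - 15/2 = ((78*(1/105))*(1/15291) + 24573*(1/13315)) - 15/2 = ((26/35)*(1/15291) + 24573/13315) - 15/2 = (26/535185 + 24573/13315) - 15/2 = 2630289439/1425197655 - 15/2 = -16117385947/2850395310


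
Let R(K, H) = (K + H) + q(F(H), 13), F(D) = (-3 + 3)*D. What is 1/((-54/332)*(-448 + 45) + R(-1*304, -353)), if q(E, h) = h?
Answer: -166/96023 ≈ -0.0017288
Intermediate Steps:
F(D) = 0 (F(D) = 0*D = 0)
R(K, H) = 13 + H + K (R(K, H) = (K + H) + 13 = (H + K) + 13 = 13 + H + K)
1/((-54/332)*(-448 + 45) + R(-1*304, -353)) = 1/((-54/332)*(-448 + 45) + (13 - 353 - 1*304)) = 1/(-54*1/332*(-403) + (13 - 353 - 304)) = 1/(-27/166*(-403) - 644) = 1/(10881/166 - 644) = 1/(-96023/166) = -166/96023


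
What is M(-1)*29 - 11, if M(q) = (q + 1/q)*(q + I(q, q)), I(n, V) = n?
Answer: 105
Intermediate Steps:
M(q) = 2*q*(q + 1/q) (M(q) = (q + 1/q)*(q + q) = (q + 1/q)*(2*q) = 2*q*(q + 1/q))
M(-1)*29 - 11 = (2 + 2*(-1)²)*29 - 11 = (2 + 2*1)*29 - 11 = (2 + 2)*29 - 11 = 4*29 - 11 = 116 - 11 = 105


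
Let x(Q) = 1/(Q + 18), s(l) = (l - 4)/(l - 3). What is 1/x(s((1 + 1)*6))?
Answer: 170/9 ≈ 18.889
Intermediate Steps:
s(l) = (-4 + l)/(-3 + l)
x(Q) = 1/(18 + Q)
1/x(s((1 + 1)*6)) = 1/(1/(18 + (-4 + (1 + 1)*6)/(-3 + (1 + 1)*6))) = 1/(1/(18 + (-4 + 2*6)/(-3 + 2*6))) = 1/(1/(18 + (-4 + 12)/(-3 + 12))) = 1/(1/(18 + 8/9)) = 1/(1/(170/9)) = 1/(9/170) = 170/9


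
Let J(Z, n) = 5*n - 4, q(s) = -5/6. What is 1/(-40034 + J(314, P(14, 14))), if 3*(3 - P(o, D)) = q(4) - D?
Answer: -18/719969 ≈ -2.5001e-5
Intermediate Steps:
q(s) = -⅚ (q(s) = -5*⅙ = -⅚)
P(o, D) = 59/18 + D/3 (P(o, D) = 3 - (-⅚ - D)/3 = 3 + (5/18 + D/3) = 59/18 + D/3)
J(Z, n) = -4 + 5*n
1/(-40034 + J(314, P(14, 14))) = 1/(-40034 + (-4 + 5*(59/18 + (⅓)*14))) = 1/(-40034 + (-4 + 5*(59/18 + 14/3))) = 1/(-40034 + (-4 + 5*(143/18))) = 1/(-40034 + (-4 + 715/18)) = 1/(-40034 + 643/18) = 1/(-719969/18) = -18/719969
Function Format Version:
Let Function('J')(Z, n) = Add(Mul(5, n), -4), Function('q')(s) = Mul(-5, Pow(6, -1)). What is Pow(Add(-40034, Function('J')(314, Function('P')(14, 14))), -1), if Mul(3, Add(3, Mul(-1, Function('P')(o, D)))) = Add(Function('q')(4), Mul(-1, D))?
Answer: Rational(-18, 719969) ≈ -2.5001e-5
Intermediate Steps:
Function('q')(s) = Rational(-5, 6) (Function('q')(s) = Mul(-5, Rational(1, 6)) = Rational(-5, 6))
Function('P')(o, D) = Add(Rational(59, 18), Mul(Rational(1, 3), D)) (Function('P')(o, D) = Add(3, Mul(Rational(-1, 3), Add(Rational(-5, 6), Mul(-1, D)))) = Add(3, Add(Rational(5, 18), Mul(Rational(1, 3), D))) = Add(Rational(59, 18), Mul(Rational(1, 3), D)))
Function('J')(Z, n) = Add(-4, Mul(5, n))
Pow(Add(-40034, Function('J')(314, Function('P')(14, 14))), -1) = Pow(Add(-40034, Add(-4, Mul(5, Add(Rational(59, 18), Mul(Rational(1, 3), 14))))), -1) = Pow(Add(-40034, Add(-4, Mul(5, Add(Rational(59, 18), Rational(14, 3))))), -1) = Pow(Add(-40034, Add(-4, Mul(5, Rational(143, 18)))), -1) = Pow(Add(-40034, Add(-4, Rational(715, 18))), -1) = Pow(Add(-40034, Rational(643, 18)), -1) = Pow(Rational(-719969, 18), -1) = Rational(-18, 719969)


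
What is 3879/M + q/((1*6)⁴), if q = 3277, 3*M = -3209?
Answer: -4565659/4158864 ≈ -1.0978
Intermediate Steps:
M = -3209/3 (M = (⅓)*(-3209) = -3209/3 ≈ -1069.7)
3879/M + q/((1*6)⁴) = 3879/(-3209/3) + 3277/((1*6)⁴) = 3879*(-3/3209) + 3277/(6⁴) = -11637/3209 + 3277/1296 = -4565659/4158864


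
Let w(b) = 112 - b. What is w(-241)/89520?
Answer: 353/89520 ≈ 0.0039432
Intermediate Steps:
w(-241)/89520 = (112 - 1*(-241))/89520 = (112 + 241)*(1/89520) = 353*(1/89520) = 353/89520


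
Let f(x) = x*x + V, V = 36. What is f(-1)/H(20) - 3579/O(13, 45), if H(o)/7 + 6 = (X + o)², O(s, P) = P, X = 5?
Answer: -5168714/64995 ≈ -79.525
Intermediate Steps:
f(x) = 36 + x² (f(x) = x*x + 36 = x² + 36 = 36 + x²)
H(o) = -42 + 7*(5 + o)²
f(-1)/H(20) - 3579/O(13, 45) = (36 + (-1)²)/(-42 + 7*(5 + 20)²) - 3579/45 = (36 + 1)/(-42 + 7*25²) - 3579*1/45 = 37/(-42 + 7*625) - 1193/15 = 37/(-42 + 4375) - 1193/15 = 37/4333 - 1193/15 = -5168714/64995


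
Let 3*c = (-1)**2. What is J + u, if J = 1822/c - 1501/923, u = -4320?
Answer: 1056257/923 ≈ 1144.4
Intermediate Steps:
c = 1/3 (c = (1/3)*(-1)**2 = (1/3)*1 = 1/3 ≈ 0.33333)
J = 5043617/923 (J = 1822/(1/3) - 1501/923 = 1822*3 - 1501*1/923 = 5466 - 1501/923 = 5043617/923 ≈ 5464.4)
J + u = 5043617/923 - 4320 = 1056257/923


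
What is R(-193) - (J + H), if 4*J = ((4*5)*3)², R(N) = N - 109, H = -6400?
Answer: 5198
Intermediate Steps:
R(N) = -109 + N
J = 900 (J = ((4*5)*3)²/4 = (20*3)²/4 = (¼)*60² = (¼)*3600 = 900)
R(-193) - (J + H) = (-109 - 193) - (900 - 6400) = -302 - 1*(-5500) = -302 + 5500 = 5198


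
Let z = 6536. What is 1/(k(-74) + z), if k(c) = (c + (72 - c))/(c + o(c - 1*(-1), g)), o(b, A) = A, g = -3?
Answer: 77/503200 ≈ 0.00015302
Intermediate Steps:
k(c) = 72/(-3 + c) (k(c) = (c + (72 - c))/(c - 3) = 72/(-3 + c))
1/(k(-74) + z) = 1/(72/(-3 - 74) + 6536) = 1/(72/(-77) + 6536) = 1/(72*(-1/77) + 6536) = 1/(-72/77 + 6536) = 1/(503200/77) = 77/503200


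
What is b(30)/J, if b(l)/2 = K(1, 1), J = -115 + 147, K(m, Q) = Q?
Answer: 1/16 ≈ 0.062500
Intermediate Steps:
J = 32
b(l) = 2 (b(l) = 2*1 = 2)
b(30)/J = 2/32 = 2*(1/32) = 1/16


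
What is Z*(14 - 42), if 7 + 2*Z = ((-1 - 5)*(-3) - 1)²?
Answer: -3948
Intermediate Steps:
Z = 141 (Z = -7/2 + ((-1 - 5)*(-3) - 1)²/2 = -7/2 + (-6*(-3) - 1)²/2 = -7/2 + (18 - 1)²/2 = -7/2 + (½)*17² = -7/2 + (½)*289 = -7/2 + 289/2 = 141)
Z*(14 - 42) = 141*(14 - 42) = 141*(-28) = -3948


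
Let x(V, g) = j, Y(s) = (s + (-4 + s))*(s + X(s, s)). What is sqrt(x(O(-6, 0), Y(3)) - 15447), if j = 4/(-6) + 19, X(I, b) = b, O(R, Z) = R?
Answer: I*sqrt(138858)/3 ≈ 124.21*I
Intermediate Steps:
j = 55/3 (j = 4*(-1/6) + 19 = -2/3 + 19 = 55/3 ≈ 18.333)
Y(s) = 2*s*(-4 + 2*s) (Y(s) = (s + (-4 + s))*(s + s) = (-4 + 2*s)*(2*s) = 2*s*(-4 + 2*s))
x(V, g) = 55/3
sqrt(x(O(-6, 0), Y(3)) - 15447) = sqrt(55/3 - 15447) = sqrt(-46286/3) = I*sqrt(138858)/3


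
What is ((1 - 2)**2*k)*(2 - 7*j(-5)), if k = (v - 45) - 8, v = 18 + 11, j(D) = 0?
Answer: -48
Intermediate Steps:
v = 29
k = -24 (k = (29 - 45) - 8 = -16 - 8 = -24)
((1 - 2)**2*k)*(2 - 7*j(-5)) = ((1 - 2)**2*(-24))*(2 - 7*0) = ((-1)**2*(-24))*(2 + 0) = (1*(-24))*2 = -24*2 = -48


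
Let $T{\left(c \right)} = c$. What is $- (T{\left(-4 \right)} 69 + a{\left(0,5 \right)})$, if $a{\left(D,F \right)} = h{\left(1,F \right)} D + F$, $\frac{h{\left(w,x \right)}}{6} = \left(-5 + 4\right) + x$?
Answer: $271$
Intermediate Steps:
$h{\left(w,x \right)} = -6 + 6 x$ ($h{\left(w,x \right)} = 6 \left(\left(-5 + 4\right) + x\right) = 6 \left(-1 + x\right) = -6 + 6 x$)
$a{\left(D,F \right)} = F + D \left(-6 + 6 F\right)$ ($a{\left(D,F \right)} = \left(-6 + 6 F\right) D + F = D \left(-6 + 6 F\right) + F = F + D \left(-6 + 6 F\right)$)
$- (T{\left(-4 \right)} 69 + a{\left(0,5 \right)}) = - (\left(-4\right) 69 + \left(5 + 6 \cdot 0 \left(-1 + 5\right)\right)) = - (-276 + \left(5 + 6 \cdot 0 \cdot 4\right)) = - (-276 + \left(5 + 0\right)) = - (-276 + 5) = \left(-1\right) \left(-271\right) = 271$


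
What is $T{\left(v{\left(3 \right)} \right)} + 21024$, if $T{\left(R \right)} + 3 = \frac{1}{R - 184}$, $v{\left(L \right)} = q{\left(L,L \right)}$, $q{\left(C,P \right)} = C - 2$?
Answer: $\frac{3846842}{183} \approx 21021.0$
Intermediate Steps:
$q{\left(C,P \right)} = -2 + C$ ($q{\left(C,P \right)} = C - 2 = -2 + C$)
$v{\left(L \right)} = -2 + L$
$T{\left(R \right)} = -3 + \frac{1}{-184 + R}$ ($T{\left(R \right)} = -3 + \frac{1}{R - 184} = -3 + \frac{1}{-184 + R}$)
$T{\left(v{\left(3 \right)} \right)} + 21024 = \frac{553 - 3 \left(-2 + 3\right)}{-184 + \left(-2 + 3\right)} + 21024 = \frac{553 - 3}{-184 + 1} + 21024 = \frac{553 - 3}{-183} + 21024 = \left(- \frac{1}{183}\right) 550 + 21024 = - \frac{550}{183} + 21024 = \frac{3846842}{183}$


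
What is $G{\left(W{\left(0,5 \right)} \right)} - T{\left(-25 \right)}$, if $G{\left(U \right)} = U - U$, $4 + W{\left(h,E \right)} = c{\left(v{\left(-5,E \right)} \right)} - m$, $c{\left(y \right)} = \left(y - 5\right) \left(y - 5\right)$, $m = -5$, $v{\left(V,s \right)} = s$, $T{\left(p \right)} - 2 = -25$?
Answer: $23$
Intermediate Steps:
$T{\left(p \right)} = -23$ ($T{\left(p \right)} = 2 - 25 = -23$)
$c{\left(y \right)} = \left(-5 + y\right)^{2}$ ($c{\left(y \right)} = \left(-5 + y\right) \left(-5 + y\right) = \left(-5 + y\right)^{2}$)
$W{\left(h,E \right)} = 1 + \left(-5 + E\right)^{2}$ ($W{\left(h,E \right)} = -4 + \left(\left(-5 + E\right)^{2} - -5\right) = -4 + \left(\left(-5 + E\right)^{2} + 5\right) = -4 + \left(5 + \left(-5 + E\right)^{2}\right) = 1 + \left(-5 + E\right)^{2}$)
$G{\left(U \right)} = 0$
$G{\left(W{\left(0,5 \right)} \right)} - T{\left(-25 \right)} = 0 - -23 = 0 + 23 = 23$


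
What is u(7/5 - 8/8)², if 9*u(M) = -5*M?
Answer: 4/81 ≈ 0.049383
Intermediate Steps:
u(M) = -5*M/9 (u(M) = (-5*M)/9 = -5*M/9)
u(7/5 - 8/8)² = (-5*(7/5 - 8/8)/9)² = (-5*(7*(⅕) - 8*⅛)/9)² = (-5*(7/5 - 1)/9)² = (-5/9*⅖)² = (-2/9)² = 4/81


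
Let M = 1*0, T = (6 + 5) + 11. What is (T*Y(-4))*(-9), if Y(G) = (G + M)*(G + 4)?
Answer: 0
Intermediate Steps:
T = 22 (T = 11 + 11 = 22)
M = 0
Y(G) = G*(4 + G) (Y(G) = (G + 0)*(G + 4) = G*(4 + G))
(T*Y(-4))*(-9) = (22*(-4*(4 - 4)))*(-9) = (22*(-4*0))*(-9) = (22*0)*(-9) = 0*(-9) = 0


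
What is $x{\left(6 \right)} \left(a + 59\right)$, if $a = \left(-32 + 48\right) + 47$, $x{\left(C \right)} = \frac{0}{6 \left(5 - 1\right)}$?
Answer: $0$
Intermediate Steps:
$x{\left(C \right)} = 0$ ($x{\left(C \right)} = \frac{0}{6 \cdot 4} = \frac{0}{24} = 0 \cdot \frac{1}{24} = 0$)
$a = 63$ ($a = 16 + 47 = 63$)
$x{\left(6 \right)} \left(a + 59\right) = 0 \left(63 + 59\right) = 0 \cdot 122 = 0$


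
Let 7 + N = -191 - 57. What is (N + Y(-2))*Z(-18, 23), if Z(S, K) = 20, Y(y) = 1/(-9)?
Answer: -45920/9 ≈ -5102.2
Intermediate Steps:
N = -255 (N = -7 + (-191 - 57) = -7 - 248 = -255)
Y(y) = -⅑
(N + Y(-2))*Z(-18, 23) = (-255 - ⅑)*20 = -2296/9*20 = -45920/9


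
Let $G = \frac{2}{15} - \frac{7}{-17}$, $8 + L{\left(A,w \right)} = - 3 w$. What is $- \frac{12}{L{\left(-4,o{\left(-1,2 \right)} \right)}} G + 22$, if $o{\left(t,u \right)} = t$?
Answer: $\frac{9906}{425} \approx 23.308$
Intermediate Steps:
$L{\left(A,w \right)} = -8 - 3 w$
$G = \frac{139}{255}$ ($G = 2 \cdot \frac{1}{15} - - \frac{7}{17} = \frac{2}{15} + \frac{7}{17} = \frac{139}{255} \approx 0.5451$)
$- \frac{12}{L{\left(-4,o{\left(-1,2 \right)} \right)}} G + 22 = - \frac{12}{-8 - -3} \cdot \frac{139}{255} + 22 = - \frac{12}{-8 + 3} \cdot \frac{139}{255} + 22 = - \frac{12}{-5} \cdot \frac{139}{255} + 22 = \left(-12\right) \left(- \frac{1}{5}\right) \frac{139}{255} + 22 = \frac{12}{5} \cdot \frac{139}{255} + 22 = \frac{556}{425} + 22 = \frac{9906}{425}$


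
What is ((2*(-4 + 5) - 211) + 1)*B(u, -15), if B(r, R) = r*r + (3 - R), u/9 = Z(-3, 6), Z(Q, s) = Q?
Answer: -155376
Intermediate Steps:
u = -27 (u = 9*(-3) = -27)
B(r, R) = 3 + r**2 - R (B(r, R) = r**2 + (3 - R) = 3 + r**2 - R)
((2*(-4 + 5) - 211) + 1)*B(u, -15) = ((2*(-4 + 5) - 211) + 1)*(3 + (-27)**2 - 1*(-15)) = ((2*1 - 211) + 1)*(3 + 729 + 15) = ((2 - 211) + 1)*747 = (-209 + 1)*747 = -208*747 = -155376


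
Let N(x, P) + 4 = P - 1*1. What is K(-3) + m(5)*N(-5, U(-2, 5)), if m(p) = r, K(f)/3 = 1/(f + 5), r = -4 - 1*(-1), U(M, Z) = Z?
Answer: 3/2 ≈ 1.5000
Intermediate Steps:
r = -3 (r = -4 + 1 = -3)
K(f) = 3/(5 + f) (K(f) = 3/(f + 5) = 3/(5 + f))
m(p) = -3
N(x, P) = -5 + P (N(x, P) = -4 + (P - 1*1) = -4 + (P - 1) = -4 + (-1 + P) = -5 + P)
K(-3) + m(5)*N(-5, U(-2, 5)) = 3/(5 - 3) - 3*(-5 + 5) = 3/2 - 3*0 = 3*(½) + 0 = 3/2 + 0 = 3/2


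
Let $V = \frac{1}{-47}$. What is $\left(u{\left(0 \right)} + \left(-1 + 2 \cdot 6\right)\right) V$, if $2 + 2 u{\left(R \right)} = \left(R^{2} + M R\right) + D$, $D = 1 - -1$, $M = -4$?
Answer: $- \frac{11}{47} \approx -0.23404$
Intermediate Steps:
$D = 2$ ($D = 1 + 1 = 2$)
$V = - \frac{1}{47} \approx -0.021277$
$u{\left(R \right)} = \frac{R^{2}}{2} - 2 R$ ($u{\left(R \right)} = -1 + \frac{\left(R^{2} - 4 R\right) + 2}{2} = -1 + \frac{2 + R^{2} - 4 R}{2} = -1 + \left(1 + \frac{R^{2}}{2} - 2 R\right) = \frac{R^{2}}{2} - 2 R$)
$\left(u{\left(0 \right)} + \left(-1 + 2 \cdot 6\right)\right) V = \left(\frac{1}{2} \cdot 0 \left(-4 + 0\right) + \left(-1 + 2 \cdot 6\right)\right) \left(- \frac{1}{47}\right) = \left(\frac{1}{2} \cdot 0 \left(-4\right) + \left(-1 + 12\right)\right) \left(- \frac{1}{47}\right) = \left(0 + 11\right) \left(- \frac{1}{47}\right) = 11 \left(- \frac{1}{47}\right) = - \frac{11}{47}$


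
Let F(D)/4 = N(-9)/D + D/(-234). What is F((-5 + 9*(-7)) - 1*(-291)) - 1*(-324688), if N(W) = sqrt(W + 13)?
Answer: 8471336086/26091 ≈ 3.2468e+5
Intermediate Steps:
N(W) = sqrt(13 + W)
F(D) = 8/D - 2*D/117 (F(D) = 4*(sqrt(13 - 9)/D + D/(-234)) = 4*(sqrt(4)/D + D*(-1/234)) = 4*(2/D - D/234) = 8/D - 2*D/117)
F((-5 + 9*(-7)) - 1*(-291)) - 1*(-324688) = (8/((-5 + 9*(-7)) - 1*(-291)) - 2*((-5 + 9*(-7)) - 1*(-291))/117) - 1*(-324688) = (8/((-5 - 63) + 291) - 2*((-5 - 63) + 291)/117) + 324688 = (8/(-68 + 291) - 2*(-68 + 291)/117) + 324688 = (8/223 - 2/117*223) + 324688 = (8*(1/223) - 446/117) + 324688 = (8/223 - 446/117) + 324688 = -98522/26091 + 324688 = 8471336086/26091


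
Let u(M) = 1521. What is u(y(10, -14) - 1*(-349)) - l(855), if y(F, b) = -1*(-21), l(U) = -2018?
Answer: 3539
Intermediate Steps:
y(F, b) = 21
u(y(10, -14) - 1*(-349)) - l(855) = 1521 - 1*(-2018) = 1521 + 2018 = 3539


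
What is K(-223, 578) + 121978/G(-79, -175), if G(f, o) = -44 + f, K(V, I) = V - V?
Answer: -121978/123 ≈ -991.69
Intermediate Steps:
K(V, I) = 0
K(-223, 578) + 121978/G(-79, -175) = 0 + 121978/(-44 - 79) = 0 + 121978/(-123) = 0 + 121978*(-1/123) = 0 - 121978/123 = -121978/123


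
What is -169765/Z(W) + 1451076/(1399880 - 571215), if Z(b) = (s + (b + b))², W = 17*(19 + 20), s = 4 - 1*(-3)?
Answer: 2437722668839/1472445723185 ≈ 1.6556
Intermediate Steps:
s = 7 (s = 4 + 3 = 7)
W = 663 (W = 17*39 = 663)
Z(b) = (7 + 2*b)² (Z(b) = (7 + (b + b))² = (7 + 2*b)²)
-169765/Z(W) + 1451076/(1399880 - 571215) = -169765/(7 + 2*663)² + 1451076/(1399880 - 571215) = -169765/(7 + 1326)² + 1451076/828665 = -169765/(1333²) + 1451076*(1/828665) = -169765/1776889 + 1451076/828665 = 2437722668839/1472445723185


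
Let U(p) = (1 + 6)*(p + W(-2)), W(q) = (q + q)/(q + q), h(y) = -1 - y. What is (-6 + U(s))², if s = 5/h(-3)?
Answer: 1369/4 ≈ 342.25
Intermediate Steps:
W(q) = 1 (W(q) = (2*q)/((2*q)) = (2*q)*(1/(2*q)) = 1)
s = 5/2 (s = 5/(-1 - 1*(-3)) = 5/(-1 + 3) = 5/2 ≈ 2.5000)
U(p) = 7 + 7*p (U(p) = (1 + 6)*(p + 1) = 7*(1 + p) = 7 + 7*p)
(-6 + U(s))² = (-6 + (7 + 7*(5/2)))² = (-6 + (7 + 35/2))² = (-6 + 49/2)² = (37/2)² = 1369/4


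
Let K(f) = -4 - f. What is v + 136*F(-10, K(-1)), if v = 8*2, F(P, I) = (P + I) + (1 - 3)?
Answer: -2024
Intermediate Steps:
F(P, I) = -2 + I + P (F(P, I) = (I + P) - 2 = -2 + I + P)
v = 16
v + 136*F(-10, K(-1)) = 16 + 136*(-2 + (-4 - 1*(-1)) - 10) = 16 + 136*(-2 + (-4 + 1) - 10) = 16 + 136*(-2 - 3 - 10) = 16 + 136*(-15) = 16 - 2040 = -2024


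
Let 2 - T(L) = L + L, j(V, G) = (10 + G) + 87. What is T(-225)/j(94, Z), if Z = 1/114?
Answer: 51528/11059 ≈ 4.6594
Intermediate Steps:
Z = 1/114 ≈ 0.0087719
j(V, G) = 97 + G
T(L) = 2 - 2*L (T(L) = 2 - (L + L) = 2 - 2*L)
T(-225)/j(94, Z) = (2 - 2*(-225))/(97 + 1/114) = (2 + 450)/(11059/114) = 452*(114/11059) = 51528/11059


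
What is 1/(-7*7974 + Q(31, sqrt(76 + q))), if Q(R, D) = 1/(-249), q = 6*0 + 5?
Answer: -249/13898683 ≈ -1.7915e-5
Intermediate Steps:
q = 5 (q = 0 + 5 = 5)
Q(R, D) = -1/249
1/(-7*7974 + Q(31, sqrt(76 + q))) = 1/(-7*7974 - 1/249) = 1/(-55818 - 1/249) = 1/(-13898683/249) = -249/13898683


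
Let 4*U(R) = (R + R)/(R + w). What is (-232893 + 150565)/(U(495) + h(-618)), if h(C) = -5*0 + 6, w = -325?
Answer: -5598304/507 ≈ -11042.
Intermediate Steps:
U(R) = R/(2*(-325 + R)) (U(R) = ((R + R)/(R - 325))/4 = ((2*R)/(-325 + R))/4 = (2*R/(-325 + R))/4 = R/(2*(-325 + R)))
h(C) = 6 (h(C) = 0 + 6 = 6)
(-232893 + 150565)/(U(495) + h(-618)) = (-232893 + 150565)/((½)*495/(-325 + 495) + 6) = -82328/((½)*495/170 + 6) = -82328/((½)*495*(1/170) + 6) = -82328/(99/68 + 6) = -82328/507/68 = -82328*68/507 = -5598304/507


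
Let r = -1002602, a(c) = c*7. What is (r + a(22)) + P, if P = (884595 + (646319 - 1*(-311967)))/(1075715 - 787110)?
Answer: -289309662159/288605 ≈ -1.0024e+6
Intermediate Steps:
a(c) = 7*c
P = 1842881/288605 (P = (884595 + (646319 + 311967))/288605 = (884595 + 958286)*(1/288605) = 1842881*(1/288605) = 1842881/288605 ≈ 6.3855)
(r + a(22)) + P = (-1002602 + 7*22) + 1842881/288605 = (-1002602 + 154) + 1842881/288605 = -1002448 + 1842881/288605 = -289309662159/288605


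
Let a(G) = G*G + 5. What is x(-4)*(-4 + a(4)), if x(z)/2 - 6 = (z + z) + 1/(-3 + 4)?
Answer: -34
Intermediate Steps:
a(G) = 5 + G² (a(G) = G² + 5 = 5 + G²)
x(z) = 14 + 4*z (x(z) = 12 + 2*((z + z) + 1/(-3 + 4)) = 12 + 2*(2*z + 1/1) = 12 + 2*(2*z + 1) = 12 + 2*(1 + 2*z) = 12 + (2 + 4*z) = 14 + 4*z)
x(-4)*(-4 + a(4)) = (14 + 4*(-4))*(-4 + (5 + 4²)) = (14 - 16)*(-4 + (5 + 16)) = -2*(-4 + 21) = -2*17 = -34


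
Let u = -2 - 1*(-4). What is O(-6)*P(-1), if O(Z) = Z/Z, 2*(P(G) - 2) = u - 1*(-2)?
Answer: 4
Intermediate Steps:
u = 2 (u = -2 + 4 = 2)
P(G) = 4 (P(G) = 2 + (2 - 1*(-2))/2 = 2 + (2 + 2)/2 = 2 + (½)*4 = 2 + 2 = 4)
O(Z) = 1
O(-6)*P(-1) = 1*4 = 4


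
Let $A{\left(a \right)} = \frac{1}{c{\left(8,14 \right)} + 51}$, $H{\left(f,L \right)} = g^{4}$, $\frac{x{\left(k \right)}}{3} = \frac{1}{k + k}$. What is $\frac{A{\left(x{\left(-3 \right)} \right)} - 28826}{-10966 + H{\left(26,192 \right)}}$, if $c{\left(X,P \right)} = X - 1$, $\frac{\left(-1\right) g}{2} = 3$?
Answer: $\frac{1671907}{560860} \approx 2.981$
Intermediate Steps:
$g = -6$ ($g = \left(-2\right) 3 = -6$)
$x{\left(k \right)} = \frac{3}{2 k}$ ($x{\left(k \right)} = \frac{3}{k + k} = \frac{3}{2 k}$)
$c{\left(X,P \right)} = -1 + X$
$H{\left(f,L \right)} = 1296$ ($H{\left(f,L \right)} = \left(-6\right)^{4} = 1296$)
$A{\left(a \right)} = \frac{1}{58}$ ($A{\left(a \right)} = \frac{1}{\left(-1 + 8\right) + 51} = \frac{1}{7 + 51} = \frac{1}{58}$)
$\frac{A{\left(x{\left(-3 \right)} \right)} - 28826}{-10966 + H{\left(26,192 \right)}} = \frac{\frac{1}{58} - 28826}{-10966 + 1296} = - \frac{1671907}{58 \left(-9670\right)} = \left(- \frac{1671907}{58}\right) \left(- \frac{1}{9670}\right) = \frac{1671907}{560860}$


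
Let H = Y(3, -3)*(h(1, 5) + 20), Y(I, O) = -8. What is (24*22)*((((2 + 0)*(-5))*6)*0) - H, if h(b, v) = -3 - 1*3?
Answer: 112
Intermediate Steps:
h(b, v) = -6 (h(b, v) = -3 - 3 = -6)
H = -112 (H = -8*(-6 + 20) = -8*14 = -112)
(24*22)*((((2 + 0)*(-5))*6)*0) - H = (24*22)*((((2 + 0)*(-5))*6)*0) - 1*(-112) = 528*(((2*(-5))*6)*0) + 112 = 528*(-10*6*0) + 112 = 528*(-60*0) + 112 = 528*0 + 112 = 0 + 112 = 112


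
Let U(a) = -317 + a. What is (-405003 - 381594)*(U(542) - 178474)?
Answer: 140210128653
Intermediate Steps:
(-405003 - 381594)*(U(542) - 178474) = (-405003 - 381594)*((-317 + 542) - 178474) = -786597*(225 - 178474) = -786597*(-178249) = 140210128653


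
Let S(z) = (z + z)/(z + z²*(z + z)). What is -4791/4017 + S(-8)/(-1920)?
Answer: -197773819/165821760 ≈ -1.1927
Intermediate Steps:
S(z) = 2*z/(z + 2*z³) (S(z) = (2*z)/(z + z²*(2*z)) = (2*z)/(z + 2*z³) = 2*z/(z + 2*z³))
-4791/4017 + S(-8)/(-1920) = -4791/4017 + (2/(1 + 2*(-8)²))/(-1920) = -4791*1/4017 + (2/(1 + 2*64))*(-1/1920) = -1597/1339 + (2/(1 + 128))*(-1/1920) = -1597/1339 + (2/129)*(-1/1920) = -1597/1339 - 1/123840 = -197773819/165821760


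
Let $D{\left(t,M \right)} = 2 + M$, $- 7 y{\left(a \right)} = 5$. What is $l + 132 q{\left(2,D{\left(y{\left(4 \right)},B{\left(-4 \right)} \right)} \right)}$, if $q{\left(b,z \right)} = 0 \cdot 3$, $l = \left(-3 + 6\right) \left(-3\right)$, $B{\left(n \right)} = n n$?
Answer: $-9$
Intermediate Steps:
$y{\left(a \right)} = - \frac{5}{7}$ ($y{\left(a \right)} = \left(- \frac{1}{7}\right) 5 = - \frac{5}{7}$)
$B{\left(n \right)} = n^{2}$
$l = -9$ ($l = 3 \left(-3\right) = -9$)
$q{\left(b,z \right)} = 0$
$l + 132 q{\left(2,D{\left(y{\left(4 \right)},B{\left(-4 \right)} \right)} \right)} = -9 + 132 \cdot 0 = -9 + 0 = -9$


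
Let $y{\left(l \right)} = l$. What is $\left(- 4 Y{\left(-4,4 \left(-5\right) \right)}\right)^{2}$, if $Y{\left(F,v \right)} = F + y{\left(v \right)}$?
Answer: $9216$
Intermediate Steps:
$Y{\left(F,v \right)} = F + v$
$\left(- 4 Y{\left(-4,4 \left(-5\right) \right)}\right)^{2} = \left(- 4 \left(-4 + 4 \left(-5\right)\right)\right)^{2} = \left(- 4 \left(-4 - 20\right)\right)^{2} = \left(\left(-4\right) \left(-24\right)\right)^{2} = 96^{2} = 9216$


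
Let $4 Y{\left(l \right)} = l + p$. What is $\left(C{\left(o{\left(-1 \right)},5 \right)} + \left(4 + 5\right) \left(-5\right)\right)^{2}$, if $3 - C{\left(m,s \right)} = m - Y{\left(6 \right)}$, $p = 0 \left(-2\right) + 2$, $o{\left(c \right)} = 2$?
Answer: $1764$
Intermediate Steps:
$p = 2$ ($p = 0 + 2 = 2$)
$Y{\left(l \right)} = \frac{1}{2} + \frac{l}{4}$ ($Y{\left(l \right)} = \frac{l + 2}{4} = \frac{2 + l}{4} = \frac{1}{2} + \frac{l}{4}$)
$C{\left(m,s \right)} = 5 - m$ ($C{\left(m,s \right)} = 3 - \left(m - \left(\frac{1}{2} + \frac{1}{4} \cdot 6\right)\right) = 3 - \left(m - \left(\frac{1}{2} + \frac{3}{2}\right)\right) = 3 - \left(m - 2\right) = 3 - \left(-2 + m\right) = 5 - m$)
$\left(C{\left(o{\left(-1 \right)},5 \right)} + \left(4 + 5\right) \left(-5\right)\right)^{2} = \left(\left(5 - 2\right) + \left(4 + 5\right) \left(-5\right)\right)^{2} = \left(\left(5 - 2\right) + 9 \left(-5\right)\right)^{2} = \left(3 - 45\right)^{2} = \left(-42\right)^{2} = 1764$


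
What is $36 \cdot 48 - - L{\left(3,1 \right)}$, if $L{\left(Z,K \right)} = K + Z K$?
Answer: $1732$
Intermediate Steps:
$L{\left(Z,K \right)} = K + K Z$
$36 \cdot 48 - - L{\left(3,1 \right)} = 36 \cdot 48 + \left(1 \left(1 + 3\right) - 0\right) = 1728 + \left(1 \cdot 4 + 0\right) = 1728 + \left(4 + 0\right) = 1728 + 4 = 1732$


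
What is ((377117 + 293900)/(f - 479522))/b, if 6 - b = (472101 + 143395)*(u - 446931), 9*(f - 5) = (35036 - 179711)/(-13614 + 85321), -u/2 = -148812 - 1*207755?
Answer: 48116616019/5633832687618262081108 ≈ 8.5407e-12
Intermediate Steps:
u = 713134 (u = -2*(-148812 - 1*207755) = -2*(-148812 - 207755) = -2*(-356567) = 713134)
f = 342460/71707 (f = 5 + ((35036 - 179711)/(-13614 + 85321))/9 = 5 + (-144675/71707)/9 = 5 + (-144675*1/71707)/9 = 5 + (⅑)*(-144675/71707) = 5 - 16075/71707 = 342460/71707 ≈ 4.7758)
b = -163846881682 (b = 6 - (472101 + 143395)*(713134 - 446931) = 6 - 615496*266203 = 6 - 1*163846881688 = 6 - 163846881688 = -163846881682)
((377117 + 293900)/(f - 479522))/b = ((377117 + 293900)/(342460/71707 - 479522))/(-163846881682) = (671017/(-34384741594/71707))*(-1/163846881682) = (671017*(-71707/34384741594))*(-1/163846881682) = -48116616019/34384741594*(-1/163846881682) = 48116616019/5633832687618262081108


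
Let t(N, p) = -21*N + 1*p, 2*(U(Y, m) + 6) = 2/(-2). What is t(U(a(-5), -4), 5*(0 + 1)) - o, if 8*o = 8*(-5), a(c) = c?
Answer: 293/2 ≈ 146.50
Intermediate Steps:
U(Y, m) = -13/2 (U(Y, m) = -6 + (2/(-2))/2 = -6 + (2*(-1/2))/2 = -6 + (1/2)*(-1) = -6 - 1/2 = -13/2)
t(N, p) = p - 21*N (t(N, p) = -21*N + p = p - 21*N)
o = -5 (o = (8*(-5))/8 = (1/8)*(-40) = -5)
t(U(a(-5), -4), 5*(0 + 1)) - o = (5*(0 + 1) - 21*(-13/2)) - 1*(-5) = (5*1 + 273/2) + 5 = (5 + 273/2) + 5 = 283/2 + 5 = 293/2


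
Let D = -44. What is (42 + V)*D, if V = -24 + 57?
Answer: -3300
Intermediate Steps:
V = 33
(42 + V)*D = (42 + 33)*(-44) = 75*(-44) = -3300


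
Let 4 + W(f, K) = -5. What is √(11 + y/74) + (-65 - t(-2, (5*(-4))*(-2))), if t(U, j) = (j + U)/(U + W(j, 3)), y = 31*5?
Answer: -677/11 + √71706/74 ≈ -57.927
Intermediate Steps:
y = 155
W(f, K) = -9 (W(f, K) = -4 - 5 = -9)
t(U, j) = (U + j)/(-9 + U) (t(U, j) = (j + U)/(U - 9) = (U + j)/(-9 + U))
√(11 + y/74) + (-65 - t(-2, (5*(-4))*(-2))) = √(11 + 155/74) + (-65 - (-2 + (5*(-4))*(-2))/(-9 - 2)) = √(11 + 155*(1/74)) + (-65 - (-2 - 20*(-2))/(-11)) = √(11 + 155/74) + (-65 - (-1)*(-2 + 40)/11) = √(969/74) + (-65 - (-1)*38/11) = √71706/74 + (-65 - 1*(-38/11)) = √71706/74 + (-65 + 38/11) = √71706/74 - 677/11 = -677/11 + √71706/74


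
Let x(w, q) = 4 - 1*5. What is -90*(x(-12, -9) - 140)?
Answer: 12690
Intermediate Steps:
x(w, q) = -1 (x(w, q) = 4 - 5 = -1)
-90*(x(-12, -9) - 140) = -90*(-1 - 140) = -90*(-141) = 12690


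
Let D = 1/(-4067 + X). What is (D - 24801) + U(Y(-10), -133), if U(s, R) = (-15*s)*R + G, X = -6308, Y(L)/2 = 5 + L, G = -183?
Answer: -466190251/10375 ≈ -44934.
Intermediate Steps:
Y(L) = 10 + 2*L (Y(L) = 2*(5 + L) = 10 + 2*L)
U(s, R) = -183 - 15*R*s (U(s, R) = (-15*s)*R - 183 = -15*R*s - 183 = -183 - 15*R*s)
D = -1/10375 (D = 1/(-4067 - 6308) = 1/(-10375) = -1/10375 ≈ -9.6386e-5)
(D - 24801) + U(Y(-10), -133) = (-1/10375 - 24801) + (-183 - 15*(-133)*(10 + 2*(-10))) = -257310376/10375 + (-183 - 15*(-133)*(10 - 20)) = -257310376/10375 + (-183 - 15*(-133)*(-10)) = -257310376/10375 + (-183 - 19950) = -257310376/10375 - 20133 = -466190251/10375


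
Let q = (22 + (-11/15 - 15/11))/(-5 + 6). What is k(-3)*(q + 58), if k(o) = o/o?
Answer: 12854/165 ≈ 77.903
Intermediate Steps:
k(o) = 1
q = 3284/165 (q = (22 + (-11*1/15 - 15*1/11))/1 = (22 + (-11/15 - 15/11))*1 = (22 - 346/165)*1 = (3284/165)*1 = 3284/165 ≈ 19.903)
k(-3)*(q + 58) = 1*(3284/165 + 58) = 1*(12854/165) = 12854/165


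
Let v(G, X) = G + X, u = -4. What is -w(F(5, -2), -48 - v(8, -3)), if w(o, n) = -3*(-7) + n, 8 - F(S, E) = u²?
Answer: 32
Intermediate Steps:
F(S, E) = -8 (F(S, E) = 8 - 1*(-4)² = 8 - 1*16 = 8 - 16 = -8)
w(o, n) = 21 + n
-w(F(5, -2), -48 - v(8, -3)) = -(21 + (-48 - (8 - 3))) = -(21 + (-48 - 1*5)) = -(21 + (-48 - 5)) = -(21 - 53) = -1*(-32) = 32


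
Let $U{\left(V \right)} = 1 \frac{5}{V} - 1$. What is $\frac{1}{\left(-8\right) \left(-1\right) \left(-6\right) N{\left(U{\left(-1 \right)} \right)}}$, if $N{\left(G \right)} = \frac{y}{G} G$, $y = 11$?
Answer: $- \frac{1}{528} \approx -0.0018939$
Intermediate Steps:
$U{\left(V \right)} = -1 + \frac{5}{V}$ ($U{\left(V \right)} = \frac{5}{V} - 1 = -1 + \frac{5}{V}$)
$N{\left(G \right)} = 11$ ($N{\left(G \right)} = \frac{11}{G} G = 11$)
$\frac{1}{\left(-8\right) \left(-1\right) \left(-6\right) N{\left(U{\left(-1 \right)} \right)}} = \frac{1}{\left(-8\right) \left(-1\right) \left(-6\right) 11} = \frac{1}{8 \left(-6\right)} \frac{1}{11} = \frac{1}{-48} \cdot \frac{1}{11} = \left(- \frac{1}{48}\right) \frac{1}{11} = - \frac{1}{528}$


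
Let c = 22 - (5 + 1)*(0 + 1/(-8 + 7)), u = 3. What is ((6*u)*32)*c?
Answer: 16128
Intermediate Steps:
c = 28 (c = 22 - 6*(0 + 1/(-1)) = 22 - 6*(0 - 1) = 22 - 6*(-1) = 22 - 1*(-6) = 22 + 6 = 28)
((6*u)*32)*c = ((6*3)*32)*28 = (18*32)*28 = 576*28 = 16128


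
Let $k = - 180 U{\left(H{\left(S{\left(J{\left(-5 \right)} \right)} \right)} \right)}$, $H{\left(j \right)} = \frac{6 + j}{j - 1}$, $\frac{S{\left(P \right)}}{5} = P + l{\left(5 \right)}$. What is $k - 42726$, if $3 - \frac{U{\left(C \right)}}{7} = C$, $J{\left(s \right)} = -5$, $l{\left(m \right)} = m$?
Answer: $-54066$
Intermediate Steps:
$S{\left(P \right)} = 25 + 5 P$ ($S{\left(P \right)} = 5 \left(P + 5\right) = 5 \left(5 + P\right) = 25 + 5 P$)
$H{\left(j \right)} = \frac{6 + j}{-1 + j}$
$U{\left(C \right)} = 21 - 7 C$
$k = -11340$ ($k = - 180 \left(21 - 7 \frac{6 + \left(25 + 5 \left(-5\right)\right)}{-1 + \left(25 + 5 \left(-5\right)\right)}\right) = - 180 \left(21 - 7 \frac{6 + \left(25 - 25\right)}{-1 + \left(25 - 25\right)}\right) = - 180 \left(21 - 7 \frac{6 + 0}{-1 + 0}\right) = - 180 \left(21 - 7 \frac{1}{-1} \cdot 6\right) = - 180 \left(21 - 7 \left(\left(-1\right) 6\right)\right) = - 180 \left(21 - -42\right) = - 180 \left(21 + 42\right) = \left(-180\right) 63 = -11340$)
$k - 42726 = -11340 - 42726 = -54066$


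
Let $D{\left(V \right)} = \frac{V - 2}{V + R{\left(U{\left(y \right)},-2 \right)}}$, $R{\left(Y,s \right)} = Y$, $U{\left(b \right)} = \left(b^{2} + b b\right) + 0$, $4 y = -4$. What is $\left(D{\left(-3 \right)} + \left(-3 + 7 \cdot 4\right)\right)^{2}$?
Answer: $900$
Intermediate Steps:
$y = -1$ ($y = \frac{1}{4} \left(-4\right) = -1$)
$U{\left(b \right)} = 2 b^{2}$ ($U{\left(b \right)} = \left(b^{2} + b^{2}\right) + 0 = 2 b^{2} + 0 = 2 b^{2}$)
$D{\left(V \right)} = \frac{-2 + V}{2 + V}$ ($D{\left(V \right)} = \frac{V - 2}{V + 2 \left(-1\right)^{2}} = \frac{-2 + V}{V + 2 \cdot 1} = \frac{-2 + V}{V + 2} = \frac{-2 + V}{2 + V}$)
$\left(D{\left(-3 \right)} + \left(-3 + 7 \cdot 4\right)\right)^{2} = \left(\frac{-2 - 3}{2 - 3} + \left(-3 + 7 \cdot 4\right)\right)^{2} = \left(\frac{1}{-1} \left(-5\right) + \left(-3 + 28\right)\right)^{2} = \left(\left(-1\right) \left(-5\right) + 25\right)^{2} = \left(5 + 25\right)^{2} = 30^{2} = 900$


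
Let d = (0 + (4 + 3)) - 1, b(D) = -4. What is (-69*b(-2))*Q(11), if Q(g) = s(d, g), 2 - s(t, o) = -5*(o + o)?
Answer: 30912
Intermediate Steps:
d = 6 (d = (0 + 7) - 1 = 7 - 1 = 6)
s(t, o) = 2 + 10*o (s(t, o) = 2 - (-5)*(o + o) = 2 - (-5)*2*o = 2 - (-10)*o = 2 + 10*o)
Q(g) = 2 + 10*g
(-69*b(-2))*Q(11) = (-69*(-4))*(2 + 10*11) = 276*(2 + 110) = 276*112 = 30912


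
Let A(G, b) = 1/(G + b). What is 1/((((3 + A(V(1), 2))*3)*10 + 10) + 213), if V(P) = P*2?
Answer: 2/641 ≈ 0.0031201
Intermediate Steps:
V(P) = 2*P
1/((((3 + A(V(1), 2))*3)*10 + 10) + 213) = 1/((((3 + 1/(2*1 + 2))*3)*10 + 10) + 213) = 1/((((3 + 1/(2 + 2))*3)*10 + 10) + 213) = 1/((((3 + 1/4)*3)*10 + 10) + 213) = 1/((((13/4)*3)*10 + 10) + 213) = 1/(((39/4)*10 + 10) + 213) = 1/((195/2 + 10) + 213) = 1/(215/2 + 213) = 1/(641/2) = 2/641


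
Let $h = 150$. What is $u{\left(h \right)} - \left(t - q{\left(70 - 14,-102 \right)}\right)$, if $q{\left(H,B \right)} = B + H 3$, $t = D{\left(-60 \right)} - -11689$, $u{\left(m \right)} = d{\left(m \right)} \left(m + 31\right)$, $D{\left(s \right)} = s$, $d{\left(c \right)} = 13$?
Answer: $-9210$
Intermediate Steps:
$u{\left(m \right)} = 403 + 13 m$ ($u{\left(m \right)} = 13 \left(m + 31\right) = 13 \left(31 + m\right) = 403 + 13 m$)
$t = 11629$ ($t = -60 - -11689 = -60 + 11689 = 11629$)
$q{\left(H,B \right)} = B + 3 H$
$u{\left(h \right)} - \left(t - q{\left(70 - 14,-102 \right)}\right) = \left(403 + 13 \cdot 150\right) - \left(11629 - \left(-102 + 3 \left(70 - 14\right)\right)\right) = \left(403 + 1950\right) - \left(11629 - \left(-102 + 3 \cdot 56\right)\right) = 2353 - \left(11629 - \left(-102 + 168\right)\right) = 2353 - \left(11629 - 66\right) = 2353 - 11563 = -9210$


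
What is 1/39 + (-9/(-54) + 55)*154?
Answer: 110444/13 ≈ 8495.7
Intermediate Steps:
1/39 + (-9/(-54) + 55)*154 = 1/39 + (-9*(-1/54) + 55)*154 = 1/39 + (1/6 + 55)*154 = 1/39 + (331/6)*154 = 1/39 + 25487/3 = 110444/13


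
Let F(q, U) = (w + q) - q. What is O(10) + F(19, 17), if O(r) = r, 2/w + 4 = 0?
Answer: 19/2 ≈ 9.5000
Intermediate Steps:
w = -½ (w = 2/(-4 + 0) = 2/(-4) = 2*(-¼) = -½ ≈ -0.50000)
F(q, U) = -½ (F(q, U) = (-½ + q) - q = -½)
O(10) + F(19, 17) = 10 - ½ = 19/2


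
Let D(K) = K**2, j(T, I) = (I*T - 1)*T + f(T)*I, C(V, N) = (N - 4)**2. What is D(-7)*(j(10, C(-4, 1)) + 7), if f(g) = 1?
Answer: 44394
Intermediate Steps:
C(V, N) = (-4 + N)**2
j(T, I) = I + T*(-1 + I*T) (j(T, I) = (I*T - 1)*T + 1*I = (-1 + I*T)*T + I = T*(-1 + I*T) + I = I + T*(-1 + I*T))
D(-7)*(j(10, C(-4, 1)) + 7) = (-7)**2*(((-4 + 1)**2 - 1*10 + (-4 + 1)**2*10**2) + 7) = 49*(((-3)**2 - 10 + (-3)**2*100) + 7) = 49*((9 - 10 + 9*100) + 7) = 49*((9 - 10 + 900) + 7) = 49*(899 + 7) = 49*906 = 44394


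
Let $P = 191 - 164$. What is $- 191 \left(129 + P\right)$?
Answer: $-29796$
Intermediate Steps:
$P = 27$
$- 191 \left(129 + P\right) = - 191 \left(129 + 27\right) = \left(-191\right) 156 = -29796$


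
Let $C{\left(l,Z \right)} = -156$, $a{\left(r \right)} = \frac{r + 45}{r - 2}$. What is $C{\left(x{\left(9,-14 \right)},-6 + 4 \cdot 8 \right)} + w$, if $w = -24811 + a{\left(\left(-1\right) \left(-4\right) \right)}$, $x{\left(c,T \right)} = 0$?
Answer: $- \frac{49885}{2} \approx -24943.0$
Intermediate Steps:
$a{\left(r \right)} = \frac{45 + r}{-2 + r}$
$w = - \frac{49573}{2}$ ($w = -24811 + \frac{45 - -4}{-2 - -4} = -24811 + \frac{45 + 4}{-2 + 4} = -24811 + \frac{1}{2} \cdot 49 = -24811 + \frac{49}{2} = - \frac{49573}{2} \approx -24787.0$)
$C{\left(x{\left(9,-14 \right)},-6 + 4 \cdot 8 \right)} + w = -156 - \frac{49573}{2} = - \frac{49885}{2}$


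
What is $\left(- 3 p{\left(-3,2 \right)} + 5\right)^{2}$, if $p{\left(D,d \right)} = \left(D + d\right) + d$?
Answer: $4$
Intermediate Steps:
$p{\left(D,d \right)} = D + 2 d$
$\left(- 3 p{\left(-3,2 \right)} + 5\right)^{2} = \left(- 3 \left(-3 + 2 \cdot 2\right) + 5\right)^{2} = \left(- 3 \left(-3 + 4\right) + 5\right)^{2} = \left(\left(-3\right) 1 + 5\right)^{2} = \left(-3 + 5\right)^{2} = 2^{2} = 4$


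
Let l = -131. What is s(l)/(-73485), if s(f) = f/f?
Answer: -1/73485 ≈ -1.3608e-5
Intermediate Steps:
s(f) = 1
s(l)/(-73485) = 1/(-73485) = 1*(-1/73485) = -1/73485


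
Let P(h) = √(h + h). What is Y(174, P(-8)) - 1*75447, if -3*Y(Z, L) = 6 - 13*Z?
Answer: -74695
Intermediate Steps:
P(h) = √2*√h (P(h) = √(2*h) = √2*√h)
Y(Z, L) = -2 + 13*Z/3 (Y(Z, L) = -(6 - 13*Z)/3 = -2 + 13*Z/3)
Y(174, P(-8)) - 1*75447 = (-2 + (13/3)*174) - 1*75447 = (-2 + 754) - 75447 = 752 - 75447 = -74695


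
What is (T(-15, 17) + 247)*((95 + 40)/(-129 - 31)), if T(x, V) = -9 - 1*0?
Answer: -3213/16 ≈ -200.81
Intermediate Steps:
T(x, V) = -9 (T(x, V) = -9 + 0 = -9)
(T(-15, 17) + 247)*((95 + 40)/(-129 - 31)) = (-9 + 247)*((95 + 40)/(-129 - 31)) = 238*(135/(-160)) = 238*(135*(-1/160)) = 238*(-27/32) = -3213/16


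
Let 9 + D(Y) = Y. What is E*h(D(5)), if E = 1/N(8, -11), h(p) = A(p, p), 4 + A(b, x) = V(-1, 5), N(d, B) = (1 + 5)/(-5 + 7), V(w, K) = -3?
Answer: -7/3 ≈ -2.3333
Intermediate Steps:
D(Y) = -9 + Y
N(d, B) = 3 (N(d, B) = 6/2 = 6*(½) = 3)
A(b, x) = -7 (A(b, x) = -4 - 3 = -7)
h(p) = -7
E = ⅓ (E = 1/3 = ⅓ ≈ 0.33333)
E*h(D(5)) = (⅓)*(-7) = -7/3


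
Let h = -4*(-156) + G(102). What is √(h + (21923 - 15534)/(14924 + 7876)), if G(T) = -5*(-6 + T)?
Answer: √187506573/1140 ≈ 12.012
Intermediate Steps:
G(T) = 30 - 5*T
h = 144 (h = -4*(-156) + (30 - 5*102) = 624 + (30 - 510) = 624 - 480 = 144)
√(h + (21923 - 15534)/(14924 + 7876)) = √(144 + (21923 - 15534)/(14924 + 7876)) = √(144 + 6389/22800) = √(3289589/22800) = √187506573/1140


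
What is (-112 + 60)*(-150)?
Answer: 7800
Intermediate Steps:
(-112 + 60)*(-150) = -52*(-150) = 7800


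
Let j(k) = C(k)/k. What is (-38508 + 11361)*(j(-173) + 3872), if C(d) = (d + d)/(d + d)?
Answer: -18184553685/173 ≈ -1.0511e+8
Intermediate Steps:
C(d) = 1 (C(d) = (2*d)/((2*d)) = (2*d)*(1/(2*d)) = 1)
j(k) = 1/k
(-38508 + 11361)*(j(-173) + 3872) = (-38508 + 11361)*(1/(-173) + 3872) = -27147*(-1/173 + 3872) = -27147*669855/173 = -18184553685/173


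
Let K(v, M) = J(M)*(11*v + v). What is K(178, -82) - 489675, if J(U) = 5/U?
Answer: -20082015/41 ≈ -4.8981e+5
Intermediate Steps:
K(v, M) = 60*v/M (K(v, M) = (5/M)*(11*v + v) = (5/M)*(12*v) = 60*v/M)
K(178, -82) - 489675 = 60*178/(-82) - 489675 = 60*178*(-1/82) - 489675 = -5340/41 - 489675 = -20082015/41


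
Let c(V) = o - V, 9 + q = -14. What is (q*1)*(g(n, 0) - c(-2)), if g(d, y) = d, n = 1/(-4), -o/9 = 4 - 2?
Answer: -1449/4 ≈ -362.25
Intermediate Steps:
q = -23 (q = -9 - 14 = -23)
o = -18 (o = -9*(4 - 2) = -9*2 = -18)
c(V) = -18 - V
n = -¼ ≈ -0.25000
(q*1)*(g(n, 0) - c(-2)) = (-23*1)*(-¼ - (-18 - 1*(-2))) = -23*(-¼ - (-18 + 2)) = -23*(-¼ - 1*(-16)) = -23*(-¼ + 16) = -23*63/4 = -1449/4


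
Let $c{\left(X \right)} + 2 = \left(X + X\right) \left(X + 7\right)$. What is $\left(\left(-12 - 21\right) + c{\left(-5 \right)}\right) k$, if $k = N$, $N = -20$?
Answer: $1100$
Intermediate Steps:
$c{\left(X \right)} = -2 + 2 X \left(7 + X\right)$ ($c{\left(X \right)} = -2 + \left(X + X\right) \left(X + 7\right) = -2 + 2 X \left(7 + X\right)$)
$k = -20$
$\left(\left(-12 - 21\right) + c{\left(-5 \right)}\right) k = \left(\left(-12 - 21\right) + \left(-2 + 2 \left(-5\right)^{2} + 14 \left(-5\right)\right)\right) \left(-20\right) = \left(\left(-12 - 21\right) - 22\right) \left(-20\right) = \left(-33 - 22\right) \left(-20\right) = \left(-55\right) \left(-20\right) = 1100$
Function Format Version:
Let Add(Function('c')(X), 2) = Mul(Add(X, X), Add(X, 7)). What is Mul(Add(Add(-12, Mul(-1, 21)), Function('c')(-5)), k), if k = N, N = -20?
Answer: 1100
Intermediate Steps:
Function('c')(X) = Add(-2, Mul(2, X, Add(7, X))) (Function('c')(X) = Add(-2, Mul(Add(X, X), Add(X, 7))) = Add(-2, Mul(Mul(2, X), Add(7, X))) = Add(-2, Mul(2, X, Add(7, X))))
k = -20
Mul(Add(Add(-12, Mul(-1, 21)), Function('c')(-5)), k) = Mul(Add(Add(-12, Mul(-1, 21)), Add(-2, Mul(2, Pow(-5, 2)), Mul(14, -5))), -20) = Mul(Add(Add(-12, -21), Add(-2, Mul(2, 25), -70)), -20) = Mul(Add(-33, Add(-2, 50, -70)), -20) = Mul(Add(-33, -22), -20) = Mul(-55, -20) = 1100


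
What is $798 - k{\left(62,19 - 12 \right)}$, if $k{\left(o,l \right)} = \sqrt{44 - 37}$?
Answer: $798 - \sqrt{7} \approx 795.35$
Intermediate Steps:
$k{\left(o,l \right)} = \sqrt{7}$
$798 - k{\left(62,19 - 12 \right)} = 798 - \sqrt{7}$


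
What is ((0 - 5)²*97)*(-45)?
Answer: -109125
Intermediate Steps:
((0 - 5)²*97)*(-45) = ((-5)²*97)*(-45) = (25*97)*(-45) = 2425*(-45) = -109125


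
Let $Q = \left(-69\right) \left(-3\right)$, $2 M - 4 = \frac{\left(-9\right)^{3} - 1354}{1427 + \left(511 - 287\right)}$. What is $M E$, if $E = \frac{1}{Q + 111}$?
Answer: $\frac{1507}{350012} \approx 0.0043056$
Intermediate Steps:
$M = \frac{4521}{3302}$ ($M = 2 + \frac{\left(\left(-9\right)^{3} - 1354\right) \frac{1}{1427 + \left(511 - 287\right)}}{2} = 2 + \frac{\left(-729 - 1354\right) \frac{1}{1427 + \left(511 - 287\right)}}{2} = 2 + \frac{\left(-2083\right) \frac{1}{1427 + 224}}{2} = 2 + \frac{\left(-2083\right) \frac{1}{1651}}{2} = 2 + \frac{1}{2} \left(- \frac{2083}{1651}\right) = 2 - \frac{2083}{3302} = \frac{4521}{3302} \approx 1.3692$)
$Q = 207$
$E = \frac{1}{318}$ ($E = \frac{1}{207 + 111} = \frac{1}{318} \approx 0.0031447$)
$M E = \frac{4521}{3302} \cdot \frac{1}{318} = \frac{1507}{350012}$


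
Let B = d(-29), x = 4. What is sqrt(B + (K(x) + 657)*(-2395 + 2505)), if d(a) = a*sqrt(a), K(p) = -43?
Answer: sqrt(67540 - 29*I*sqrt(29)) ≈ 259.88 - 0.3*I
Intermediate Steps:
d(a) = a**(3/2)
B = -29*I*sqrt(29) (B = (-29)**(3/2) = -29*I*sqrt(29) ≈ -156.17*I)
sqrt(B + (K(x) + 657)*(-2395 + 2505)) = sqrt(-29*I*sqrt(29) + (-43 + 657)*(-2395 + 2505)) = sqrt(-29*I*sqrt(29) + 614*110) = sqrt(-29*I*sqrt(29) + 67540) = sqrt(67540 - 29*I*sqrt(29))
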